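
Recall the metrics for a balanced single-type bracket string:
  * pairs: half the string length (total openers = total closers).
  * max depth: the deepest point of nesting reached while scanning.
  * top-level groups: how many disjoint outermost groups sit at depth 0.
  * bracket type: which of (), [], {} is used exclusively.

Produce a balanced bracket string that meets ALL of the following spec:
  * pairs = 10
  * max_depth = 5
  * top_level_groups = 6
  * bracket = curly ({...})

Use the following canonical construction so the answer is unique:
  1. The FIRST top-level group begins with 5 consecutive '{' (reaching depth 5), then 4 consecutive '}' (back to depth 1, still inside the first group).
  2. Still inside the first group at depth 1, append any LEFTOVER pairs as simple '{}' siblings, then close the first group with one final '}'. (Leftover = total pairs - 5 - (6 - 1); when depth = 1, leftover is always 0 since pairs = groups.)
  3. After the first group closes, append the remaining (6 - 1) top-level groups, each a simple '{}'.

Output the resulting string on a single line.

Spec: pairs=10 depth=5 groups=6
Leftover pairs = 10 - 5 - (6-1) = 0
First group: deep chain of depth 5 + 0 sibling pairs
Remaining 5 groups: simple '{}' each

Answer: {{{{{}}}}}{}{}{}{}{}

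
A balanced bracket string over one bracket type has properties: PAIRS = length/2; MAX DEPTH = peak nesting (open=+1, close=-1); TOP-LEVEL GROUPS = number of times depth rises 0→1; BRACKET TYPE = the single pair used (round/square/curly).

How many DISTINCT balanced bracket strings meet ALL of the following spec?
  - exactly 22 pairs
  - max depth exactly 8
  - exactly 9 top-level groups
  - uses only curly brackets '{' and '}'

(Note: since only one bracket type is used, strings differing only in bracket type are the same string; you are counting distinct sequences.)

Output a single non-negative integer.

Spec: pairs=22 depth=8 groups=9
Count(depth <= 8) = 377906328
Count(depth <= 7) = 372116808
Count(depth == 8) = 377906328 - 372116808 = 5789520

Answer: 5789520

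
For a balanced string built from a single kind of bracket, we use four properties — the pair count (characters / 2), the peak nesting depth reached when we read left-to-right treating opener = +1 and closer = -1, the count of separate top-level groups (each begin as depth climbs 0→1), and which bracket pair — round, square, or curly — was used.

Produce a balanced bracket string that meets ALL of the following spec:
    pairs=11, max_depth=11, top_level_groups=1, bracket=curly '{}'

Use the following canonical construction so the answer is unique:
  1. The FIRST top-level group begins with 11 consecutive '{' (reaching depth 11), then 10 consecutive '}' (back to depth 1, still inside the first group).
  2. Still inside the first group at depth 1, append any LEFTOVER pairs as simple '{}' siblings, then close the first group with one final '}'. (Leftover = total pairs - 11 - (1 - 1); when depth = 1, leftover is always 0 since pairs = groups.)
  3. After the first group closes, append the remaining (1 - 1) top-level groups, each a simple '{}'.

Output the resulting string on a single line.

Answer: {{{{{{{{{{{}}}}}}}}}}}

Derivation:
Spec: pairs=11 depth=11 groups=1
Leftover pairs = 11 - 11 - (1-1) = 0
First group: deep chain of depth 11 + 0 sibling pairs
Remaining 0 groups: simple '{}' each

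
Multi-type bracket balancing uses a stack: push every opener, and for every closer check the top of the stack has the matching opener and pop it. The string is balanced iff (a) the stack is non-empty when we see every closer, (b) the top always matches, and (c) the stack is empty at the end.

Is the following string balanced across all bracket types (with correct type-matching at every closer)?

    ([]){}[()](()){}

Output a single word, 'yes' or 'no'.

pos 0: push '('; stack = (
pos 1: push '['; stack = ([
pos 2: ']' matches '['; pop; stack = (
pos 3: ')' matches '('; pop; stack = (empty)
pos 4: push '{'; stack = {
pos 5: '}' matches '{'; pop; stack = (empty)
pos 6: push '['; stack = [
pos 7: push '('; stack = [(
pos 8: ')' matches '('; pop; stack = [
pos 9: ']' matches '['; pop; stack = (empty)
pos 10: push '('; stack = (
pos 11: push '('; stack = ((
pos 12: ')' matches '('; pop; stack = (
pos 13: ')' matches '('; pop; stack = (empty)
pos 14: push '{'; stack = {
pos 15: '}' matches '{'; pop; stack = (empty)
end: stack empty → VALID
Verdict: properly nested → yes

Answer: yes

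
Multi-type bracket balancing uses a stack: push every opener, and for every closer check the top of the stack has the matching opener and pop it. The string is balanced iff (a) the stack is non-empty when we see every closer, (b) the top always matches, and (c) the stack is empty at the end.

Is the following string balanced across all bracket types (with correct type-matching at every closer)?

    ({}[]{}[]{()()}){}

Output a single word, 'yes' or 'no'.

pos 0: push '('; stack = (
pos 1: push '{'; stack = ({
pos 2: '}' matches '{'; pop; stack = (
pos 3: push '['; stack = ([
pos 4: ']' matches '['; pop; stack = (
pos 5: push '{'; stack = ({
pos 6: '}' matches '{'; pop; stack = (
pos 7: push '['; stack = ([
pos 8: ']' matches '['; pop; stack = (
pos 9: push '{'; stack = ({
pos 10: push '('; stack = ({(
pos 11: ')' matches '('; pop; stack = ({
pos 12: push '('; stack = ({(
pos 13: ')' matches '('; pop; stack = ({
pos 14: '}' matches '{'; pop; stack = (
pos 15: ')' matches '('; pop; stack = (empty)
pos 16: push '{'; stack = {
pos 17: '}' matches '{'; pop; stack = (empty)
end: stack empty → VALID
Verdict: properly nested → yes

Answer: yes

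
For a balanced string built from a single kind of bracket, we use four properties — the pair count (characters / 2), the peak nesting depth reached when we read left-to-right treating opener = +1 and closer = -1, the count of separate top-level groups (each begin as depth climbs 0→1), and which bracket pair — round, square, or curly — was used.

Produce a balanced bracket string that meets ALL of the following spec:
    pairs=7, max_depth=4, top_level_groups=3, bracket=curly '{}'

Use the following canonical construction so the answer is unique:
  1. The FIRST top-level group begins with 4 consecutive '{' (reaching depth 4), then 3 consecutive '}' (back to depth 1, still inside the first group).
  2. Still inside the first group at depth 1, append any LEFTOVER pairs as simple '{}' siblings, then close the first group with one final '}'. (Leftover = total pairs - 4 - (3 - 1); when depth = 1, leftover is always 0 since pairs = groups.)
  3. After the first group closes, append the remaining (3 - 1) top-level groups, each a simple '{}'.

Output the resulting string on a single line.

Spec: pairs=7 depth=4 groups=3
Leftover pairs = 7 - 4 - (3-1) = 1
First group: deep chain of depth 4 + 1 sibling pairs
Remaining 2 groups: simple '{}' each

Answer: {{{{}}}{}}{}{}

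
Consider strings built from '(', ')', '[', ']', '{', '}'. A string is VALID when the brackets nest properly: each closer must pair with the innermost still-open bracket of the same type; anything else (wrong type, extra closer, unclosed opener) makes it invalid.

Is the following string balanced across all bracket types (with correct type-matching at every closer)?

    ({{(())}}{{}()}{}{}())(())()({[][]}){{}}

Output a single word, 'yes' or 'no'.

Answer: yes

Derivation:
pos 0: push '('; stack = (
pos 1: push '{'; stack = ({
pos 2: push '{'; stack = ({{
pos 3: push '('; stack = ({{(
pos 4: push '('; stack = ({{((
pos 5: ')' matches '('; pop; stack = ({{(
pos 6: ')' matches '('; pop; stack = ({{
pos 7: '}' matches '{'; pop; stack = ({
pos 8: '}' matches '{'; pop; stack = (
pos 9: push '{'; stack = ({
pos 10: push '{'; stack = ({{
pos 11: '}' matches '{'; pop; stack = ({
pos 12: push '('; stack = ({(
pos 13: ')' matches '('; pop; stack = ({
pos 14: '}' matches '{'; pop; stack = (
pos 15: push '{'; stack = ({
pos 16: '}' matches '{'; pop; stack = (
pos 17: push '{'; stack = ({
pos 18: '}' matches '{'; pop; stack = (
pos 19: push '('; stack = ((
pos 20: ')' matches '('; pop; stack = (
pos 21: ')' matches '('; pop; stack = (empty)
pos 22: push '('; stack = (
pos 23: push '('; stack = ((
pos 24: ')' matches '('; pop; stack = (
pos 25: ')' matches '('; pop; stack = (empty)
pos 26: push '('; stack = (
pos 27: ')' matches '('; pop; stack = (empty)
pos 28: push '('; stack = (
pos 29: push '{'; stack = ({
pos 30: push '['; stack = ({[
pos 31: ']' matches '['; pop; stack = ({
pos 32: push '['; stack = ({[
pos 33: ']' matches '['; pop; stack = ({
pos 34: '}' matches '{'; pop; stack = (
pos 35: ')' matches '('; pop; stack = (empty)
pos 36: push '{'; stack = {
pos 37: push '{'; stack = {{
pos 38: '}' matches '{'; pop; stack = {
pos 39: '}' matches '{'; pop; stack = (empty)
end: stack empty → VALID
Verdict: properly nested → yes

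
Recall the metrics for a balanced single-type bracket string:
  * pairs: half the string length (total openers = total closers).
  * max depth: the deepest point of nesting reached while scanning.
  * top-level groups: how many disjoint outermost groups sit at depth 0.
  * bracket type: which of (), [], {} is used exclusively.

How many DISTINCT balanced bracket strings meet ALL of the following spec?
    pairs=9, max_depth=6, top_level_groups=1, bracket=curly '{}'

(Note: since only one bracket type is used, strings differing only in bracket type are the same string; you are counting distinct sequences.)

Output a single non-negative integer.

Spec: pairs=9 depth=6 groups=1
Count(depth <= 6) = 1341
Count(depth <= 5) = 1094
Count(depth == 6) = 1341 - 1094 = 247

Answer: 247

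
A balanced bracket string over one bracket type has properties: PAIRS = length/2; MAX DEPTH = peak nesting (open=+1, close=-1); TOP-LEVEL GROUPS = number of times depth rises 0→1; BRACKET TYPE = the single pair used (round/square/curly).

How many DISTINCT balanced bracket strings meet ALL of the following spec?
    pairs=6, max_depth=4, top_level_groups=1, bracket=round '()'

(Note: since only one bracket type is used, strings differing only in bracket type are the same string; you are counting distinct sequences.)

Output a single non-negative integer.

Spec: pairs=6 depth=4 groups=1
Count(depth <= 4) = 34
Count(depth <= 3) = 16
Count(depth == 4) = 34 - 16 = 18

Answer: 18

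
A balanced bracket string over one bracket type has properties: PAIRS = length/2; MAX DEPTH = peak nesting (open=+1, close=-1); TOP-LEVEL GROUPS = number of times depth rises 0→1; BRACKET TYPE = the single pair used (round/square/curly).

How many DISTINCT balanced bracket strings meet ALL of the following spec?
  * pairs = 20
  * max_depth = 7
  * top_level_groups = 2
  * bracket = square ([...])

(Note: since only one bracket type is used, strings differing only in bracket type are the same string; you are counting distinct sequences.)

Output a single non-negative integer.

Answer: 415634098

Derivation:
Spec: pairs=20 depth=7 groups=2
Count(depth <= 7) = 1201823936
Count(depth <= 6) = 786189838
Count(depth == 7) = 1201823936 - 786189838 = 415634098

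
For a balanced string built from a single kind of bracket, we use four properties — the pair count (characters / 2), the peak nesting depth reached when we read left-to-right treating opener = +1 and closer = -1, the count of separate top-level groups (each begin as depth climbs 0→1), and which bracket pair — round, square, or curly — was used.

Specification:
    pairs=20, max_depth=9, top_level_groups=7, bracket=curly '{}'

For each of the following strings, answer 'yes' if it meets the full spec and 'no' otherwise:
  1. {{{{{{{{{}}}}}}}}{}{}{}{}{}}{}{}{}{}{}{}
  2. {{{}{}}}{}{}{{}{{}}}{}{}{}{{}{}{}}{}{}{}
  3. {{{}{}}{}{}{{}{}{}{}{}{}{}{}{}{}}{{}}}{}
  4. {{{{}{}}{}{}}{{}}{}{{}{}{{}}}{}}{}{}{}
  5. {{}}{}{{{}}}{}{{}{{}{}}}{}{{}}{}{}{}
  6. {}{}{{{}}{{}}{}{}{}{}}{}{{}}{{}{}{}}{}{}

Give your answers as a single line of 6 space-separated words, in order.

Answer: yes no no no no no

Derivation:
String 1 '{{{{{{{{{}}}}}}}}{}{}{}{}{}}{}{}{}{}{}{}': depth seq [1 2 3 4 5 6 7 8 9 8 7 6 5 4 3 2 1 2 1 2 1 2 1 2 1 2 1 0 1 0 1 0 1 0 1 0 1 0 1 0]
  -> pairs=20 depth=9 groups=7 -> yes
String 2 '{{{}{}}}{}{}{{}{{}}}{}{}{}{{}{}{}}{}{}{}': depth seq [1 2 3 2 3 2 1 0 1 0 1 0 1 2 1 2 3 2 1 0 1 0 1 0 1 0 1 2 1 2 1 2 1 0 1 0 1 0 1 0]
  -> pairs=20 depth=3 groups=11 -> no
String 3 '{{{}{}}{}{}{{}{}{}{}{}{}{}{}{}{}}{{}}}{}': depth seq [1 2 3 2 3 2 1 2 1 2 1 2 3 2 3 2 3 2 3 2 3 2 3 2 3 2 3 2 3 2 3 2 1 2 3 2 1 0 1 0]
  -> pairs=20 depth=3 groups=2 -> no
String 4 '{{{{}{}}{}{}}{{}}{}{{}{}{{}}}{}}{}{}{}': depth seq [1 2 3 4 3 4 3 2 3 2 3 2 1 2 3 2 1 2 1 2 3 2 3 2 3 4 3 2 1 2 1 0 1 0 1 0 1 0]
  -> pairs=19 depth=4 groups=4 -> no
String 5 '{{}}{}{{{}}}{}{{}{{}{}}}{}{{}}{}{}{}': depth seq [1 2 1 0 1 0 1 2 3 2 1 0 1 0 1 2 1 2 3 2 3 2 1 0 1 0 1 2 1 0 1 0 1 0 1 0]
  -> pairs=18 depth=3 groups=10 -> no
String 6 '{}{}{{{}}{{}}{}{}{}{}}{}{{}}{{}{}{}}{}{}': depth seq [1 0 1 0 1 2 3 2 1 2 3 2 1 2 1 2 1 2 1 2 1 0 1 0 1 2 1 0 1 2 1 2 1 2 1 0 1 0 1 0]
  -> pairs=20 depth=3 groups=8 -> no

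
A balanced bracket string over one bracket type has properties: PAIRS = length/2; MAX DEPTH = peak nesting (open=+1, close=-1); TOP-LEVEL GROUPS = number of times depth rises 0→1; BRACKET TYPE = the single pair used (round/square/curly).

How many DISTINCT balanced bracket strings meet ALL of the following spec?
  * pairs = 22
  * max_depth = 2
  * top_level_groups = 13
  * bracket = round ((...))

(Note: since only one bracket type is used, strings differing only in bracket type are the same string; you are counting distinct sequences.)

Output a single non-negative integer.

Answer: 293930

Derivation:
Spec: pairs=22 depth=2 groups=13
Count(depth <= 2) = 293930
Count(depth <= 1) = 0
Count(depth == 2) = 293930 - 0 = 293930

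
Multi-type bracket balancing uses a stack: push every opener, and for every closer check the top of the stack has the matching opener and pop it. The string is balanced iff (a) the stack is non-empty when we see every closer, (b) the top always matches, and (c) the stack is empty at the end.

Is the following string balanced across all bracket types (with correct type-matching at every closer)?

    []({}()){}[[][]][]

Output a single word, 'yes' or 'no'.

pos 0: push '['; stack = [
pos 1: ']' matches '['; pop; stack = (empty)
pos 2: push '('; stack = (
pos 3: push '{'; stack = ({
pos 4: '}' matches '{'; pop; stack = (
pos 5: push '('; stack = ((
pos 6: ')' matches '('; pop; stack = (
pos 7: ')' matches '('; pop; stack = (empty)
pos 8: push '{'; stack = {
pos 9: '}' matches '{'; pop; stack = (empty)
pos 10: push '['; stack = [
pos 11: push '['; stack = [[
pos 12: ']' matches '['; pop; stack = [
pos 13: push '['; stack = [[
pos 14: ']' matches '['; pop; stack = [
pos 15: ']' matches '['; pop; stack = (empty)
pos 16: push '['; stack = [
pos 17: ']' matches '['; pop; stack = (empty)
end: stack empty → VALID
Verdict: properly nested → yes

Answer: yes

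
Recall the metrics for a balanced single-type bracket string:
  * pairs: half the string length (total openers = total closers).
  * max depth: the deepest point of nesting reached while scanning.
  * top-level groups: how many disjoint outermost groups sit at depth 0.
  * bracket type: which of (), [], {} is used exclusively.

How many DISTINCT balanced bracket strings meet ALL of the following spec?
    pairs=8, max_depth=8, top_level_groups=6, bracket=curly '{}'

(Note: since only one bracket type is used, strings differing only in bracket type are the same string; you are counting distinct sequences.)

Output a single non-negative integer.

Spec: pairs=8 depth=8 groups=6
Count(depth <= 8) = 27
Count(depth <= 7) = 27
Count(depth == 8) = 27 - 27 = 0

Answer: 0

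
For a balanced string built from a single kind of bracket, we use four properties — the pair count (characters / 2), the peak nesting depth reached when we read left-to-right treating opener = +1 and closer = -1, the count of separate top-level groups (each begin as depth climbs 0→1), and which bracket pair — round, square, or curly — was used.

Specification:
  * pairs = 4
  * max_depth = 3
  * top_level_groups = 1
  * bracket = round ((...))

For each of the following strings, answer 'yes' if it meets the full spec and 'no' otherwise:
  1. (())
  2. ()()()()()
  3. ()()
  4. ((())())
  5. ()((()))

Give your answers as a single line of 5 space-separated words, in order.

Answer: no no no yes no

Derivation:
String 1 '(())': depth seq [1 2 1 0]
  -> pairs=2 depth=2 groups=1 -> no
String 2 '()()()()()': depth seq [1 0 1 0 1 0 1 0 1 0]
  -> pairs=5 depth=1 groups=5 -> no
String 3 '()()': depth seq [1 0 1 0]
  -> pairs=2 depth=1 groups=2 -> no
String 4 '((())())': depth seq [1 2 3 2 1 2 1 0]
  -> pairs=4 depth=3 groups=1 -> yes
String 5 '()((()))': depth seq [1 0 1 2 3 2 1 0]
  -> pairs=4 depth=3 groups=2 -> no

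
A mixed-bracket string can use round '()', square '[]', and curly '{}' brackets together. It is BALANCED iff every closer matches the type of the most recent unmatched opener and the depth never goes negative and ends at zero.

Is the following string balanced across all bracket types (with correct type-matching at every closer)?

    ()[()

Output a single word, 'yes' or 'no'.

Answer: no

Derivation:
pos 0: push '('; stack = (
pos 1: ')' matches '('; pop; stack = (empty)
pos 2: push '['; stack = [
pos 3: push '('; stack = [(
pos 4: ')' matches '('; pop; stack = [
end: stack still non-empty ([) → INVALID
Verdict: unclosed openers at end: [ → no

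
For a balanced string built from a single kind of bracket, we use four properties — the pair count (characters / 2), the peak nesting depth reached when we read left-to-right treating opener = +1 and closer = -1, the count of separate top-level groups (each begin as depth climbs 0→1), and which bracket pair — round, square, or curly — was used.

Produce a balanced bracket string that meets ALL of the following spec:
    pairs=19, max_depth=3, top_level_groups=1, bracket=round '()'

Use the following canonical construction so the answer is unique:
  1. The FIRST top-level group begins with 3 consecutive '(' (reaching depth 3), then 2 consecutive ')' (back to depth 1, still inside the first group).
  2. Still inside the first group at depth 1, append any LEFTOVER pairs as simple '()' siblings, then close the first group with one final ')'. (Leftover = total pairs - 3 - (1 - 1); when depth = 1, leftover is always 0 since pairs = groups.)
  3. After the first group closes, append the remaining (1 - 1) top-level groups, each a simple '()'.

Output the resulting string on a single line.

Spec: pairs=19 depth=3 groups=1
Leftover pairs = 19 - 3 - (1-1) = 16
First group: deep chain of depth 3 + 16 sibling pairs
Remaining 0 groups: simple '()' each

Answer: ((())()()()()()()()()()()()()()()()())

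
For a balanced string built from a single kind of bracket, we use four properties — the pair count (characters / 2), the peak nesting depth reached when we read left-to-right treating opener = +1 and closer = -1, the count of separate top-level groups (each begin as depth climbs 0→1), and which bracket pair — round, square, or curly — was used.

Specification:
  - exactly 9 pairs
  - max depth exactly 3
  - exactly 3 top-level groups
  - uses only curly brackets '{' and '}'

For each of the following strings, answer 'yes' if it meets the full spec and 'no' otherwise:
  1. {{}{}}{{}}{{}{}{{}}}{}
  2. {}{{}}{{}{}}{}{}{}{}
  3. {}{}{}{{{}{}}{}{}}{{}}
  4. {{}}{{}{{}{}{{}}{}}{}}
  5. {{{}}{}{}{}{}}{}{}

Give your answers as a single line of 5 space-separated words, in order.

String 1 '{{}{}}{{}}{{}{}{{}}}{}': depth seq [1 2 1 2 1 0 1 2 1 0 1 2 1 2 1 2 3 2 1 0 1 0]
  -> pairs=11 depth=3 groups=4 -> no
String 2 '{}{{}}{{}{}}{}{}{}{}': depth seq [1 0 1 2 1 0 1 2 1 2 1 0 1 0 1 0 1 0 1 0]
  -> pairs=10 depth=2 groups=7 -> no
String 3 '{}{}{}{{{}{}}{}{}}{{}}': depth seq [1 0 1 0 1 0 1 2 3 2 3 2 1 2 1 2 1 0 1 2 1 0]
  -> pairs=11 depth=3 groups=5 -> no
String 4 '{{}}{{}{{}{}{{}}{}}{}}': depth seq [1 2 1 0 1 2 1 2 3 2 3 2 3 4 3 2 3 2 1 2 1 0]
  -> pairs=11 depth=4 groups=2 -> no
String 5 '{{{}}{}{}{}{}}{}{}': depth seq [1 2 3 2 1 2 1 2 1 2 1 2 1 0 1 0 1 0]
  -> pairs=9 depth=3 groups=3 -> yes

Answer: no no no no yes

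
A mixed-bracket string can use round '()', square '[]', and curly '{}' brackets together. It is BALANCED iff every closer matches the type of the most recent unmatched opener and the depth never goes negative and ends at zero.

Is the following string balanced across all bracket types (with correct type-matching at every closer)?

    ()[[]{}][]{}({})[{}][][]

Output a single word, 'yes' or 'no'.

Answer: yes

Derivation:
pos 0: push '('; stack = (
pos 1: ')' matches '('; pop; stack = (empty)
pos 2: push '['; stack = [
pos 3: push '['; stack = [[
pos 4: ']' matches '['; pop; stack = [
pos 5: push '{'; stack = [{
pos 6: '}' matches '{'; pop; stack = [
pos 7: ']' matches '['; pop; stack = (empty)
pos 8: push '['; stack = [
pos 9: ']' matches '['; pop; stack = (empty)
pos 10: push '{'; stack = {
pos 11: '}' matches '{'; pop; stack = (empty)
pos 12: push '('; stack = (
pos 13: push '{'; stack = ({
pos 14: '}' matches '{'; pop; stack = (
pos 15: ')' matches '('; pop; stack = (empty)
pos 16: push '['; stack = [
pos 17: push '{'; stack = [{
pos 18: '}' matches '{'; pop; stack = [
pos 19: ']' matches '['; pop; stack = (empty)
pos 20: push '['; stack = [
pos 21: ']' matches '['; pop; stack = (empty)
pos 22: push '['; stack = [
pos 23: ']' matches '['; pop; stack = (empty)
end: stack empty → VALID
Verdict: properly nested → yes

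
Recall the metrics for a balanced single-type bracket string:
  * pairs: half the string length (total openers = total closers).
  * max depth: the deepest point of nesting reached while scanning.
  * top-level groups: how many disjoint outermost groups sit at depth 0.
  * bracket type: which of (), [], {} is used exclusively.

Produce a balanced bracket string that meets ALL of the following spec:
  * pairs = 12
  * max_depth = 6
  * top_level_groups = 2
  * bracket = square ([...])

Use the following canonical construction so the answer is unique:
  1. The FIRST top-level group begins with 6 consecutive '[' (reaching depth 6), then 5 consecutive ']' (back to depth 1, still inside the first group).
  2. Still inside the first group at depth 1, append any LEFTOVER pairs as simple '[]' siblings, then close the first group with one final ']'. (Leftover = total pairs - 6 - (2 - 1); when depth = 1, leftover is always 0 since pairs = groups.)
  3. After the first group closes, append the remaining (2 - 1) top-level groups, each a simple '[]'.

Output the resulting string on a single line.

Spec: pairs=12 depth=6 groups=2
Leftover pairs = 12 - 6 - (2-1) = 5
First group: deep chain of depth 6 + 5 sibling pairs
Remaining 1 groups: simple '[]' each

Answer: [[[[[[]]]]][][][][][]][]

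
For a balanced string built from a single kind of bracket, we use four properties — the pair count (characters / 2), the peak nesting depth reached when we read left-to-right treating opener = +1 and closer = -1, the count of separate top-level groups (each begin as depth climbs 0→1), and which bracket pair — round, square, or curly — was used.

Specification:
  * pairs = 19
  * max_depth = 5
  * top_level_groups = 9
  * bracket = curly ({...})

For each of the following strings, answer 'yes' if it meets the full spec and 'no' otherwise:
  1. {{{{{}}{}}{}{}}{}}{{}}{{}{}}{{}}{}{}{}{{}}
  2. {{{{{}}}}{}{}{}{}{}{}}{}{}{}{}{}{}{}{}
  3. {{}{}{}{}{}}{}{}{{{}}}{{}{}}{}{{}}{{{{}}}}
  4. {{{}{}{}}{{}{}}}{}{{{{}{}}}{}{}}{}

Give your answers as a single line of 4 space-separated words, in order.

Answer: no yes no no

Derivation:
String 1 '{{{{{}}{}}{}{}}{}}{{}}{{}{}}{{}}{}{}{}{{}}': depth seq [1 2 3 4 5 4 3 4 3 2 3 2 3 2 1 2 1 0 1 2 1 0 1 2 1 2 1 0 1 2 1 0 1 0 1 0 1 0 1 2 1 0]
  -> pairs=21 depth=5 groups=8 -> no
String 2 '{{{{{}}}}{}{}{}{}{}{}}{}{}{}{}{}{}{}{}': depth seq [1 2 3 4 5 4 3 2 1 2 1 2 1 2 1 2 1 2 1 2 1 0 1 0 1 0 1 0 1 0 1 0 1 0 1 0 1 0]
  -> pairs=19 depth=5 groups=9 -> yes
String 3 '{{}{}{}{}{}}{}{}{{{}}}{{}{}}{}{{}}{{{{}}}}': depth seq [1 2 1 2 1 2 1 2 1 2 1 0 1 0 1 0 1 2 3 2 1 0 1 2 1 2 1 0 1 0 1 2 1 0 1 2 3 4 3 2 1 0]
  -> pairs=21 depth=4 groups=8 -> no
String 4 '{{{}{}{}}{{}{}}}{}{{{{}{}}}{}{}}{}': depth seq [1 2 3 2 3 2 3 2 1 2 3 2 3 2 1 0 1 0 1 2 3 4 3 4 3 2 1 2 1 2 1 0 1 0]
  -> pairs=17 depth=4 groups=4 -> no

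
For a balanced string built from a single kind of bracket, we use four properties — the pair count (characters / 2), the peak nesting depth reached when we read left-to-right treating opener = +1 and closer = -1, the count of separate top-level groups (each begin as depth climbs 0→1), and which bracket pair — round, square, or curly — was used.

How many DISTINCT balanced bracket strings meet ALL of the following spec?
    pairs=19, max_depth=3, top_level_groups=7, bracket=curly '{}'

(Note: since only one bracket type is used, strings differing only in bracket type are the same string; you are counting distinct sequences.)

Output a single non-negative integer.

Answer: 3805116

Derivation:
Spec: pairs=19 depth=3 groups=7
Count(depth <= 3) = 3823680
Count(depth <= 2) = 18564
Count(depth == 3) = 3823680 - 18564 = 3805116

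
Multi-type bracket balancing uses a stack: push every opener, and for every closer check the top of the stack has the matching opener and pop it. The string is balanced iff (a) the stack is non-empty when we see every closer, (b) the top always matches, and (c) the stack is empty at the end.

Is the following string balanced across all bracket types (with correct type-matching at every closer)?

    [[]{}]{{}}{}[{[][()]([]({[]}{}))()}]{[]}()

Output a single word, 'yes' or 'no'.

pos 0: push '['; stack = [
pos 1: push '['; stack = [[
pos 2: ']' matches '['; pop; stack = [
pos 3: push '{'; stack = [{
pos 4: '}' matches '{'; pop; stack = [
pos 5: ']' matches '['; pop; stack = (empty)
pos 6: push '{'; stack = {
pos 7: push '{'; stack = {{
pos 8: '}' matches '{'; pop; stack = {
pos 9: '}' matches '{'; pop; stack = (empty)
pos 10: push '{'; stack = {
pos 11: '}' matches '{'; pop; stack = (empty)
pos 12: push '['; stack = [
pos 13: push '{'; stack = [{
pos 14: push '['; stack = [{[
pos 15: ']' matches '['; pop; stack = [{
pos 16: push '['; stack = [{[
pos 17: push '('; stack = [{[(
pos 18: ')' matches '('; pop; stack = [{[
pos 19: ']' matches '['; pop; stack = [{
pos 20: push '('; stack = [{(
pos 21: push '['; stack = [{([
pos 22: ']' matches '['; pop; stack = [{(
pos 23: push '('; stack = [{((
pos 24: push '{'; stack = [{(({
pos 25: push '['; stack = [{(({[
pos 26: ']' matches '['; pop; stack = [{(({
pos 27: '}' matches '{'; pop; stack = [{((
pos 28: push '{'; stack = [{(({
pos 29: '}' matches '{'; pop; stack = [{((
pos 30: ')' matches '('; pop; stack = [{(
pos 31: ')' matches '('; pop; stack = [{
pos 32: push '('; stack = [{(
pos 33: ')' matches '('; pop; stack = [{
pos 34: '}' matches '{'; pop; stack = [
pos 35: ']' matches '['; pop; stack = (empty)
pos 36: push '{'; stack = {
pos 37: push '['; stack = {[
pos 38: ']' matches '['; pop; stack = {
pos 39: '}' matches '{'; pop; stack = (empty)
pos 40: push '('; stack = (
pos 41: ')' matches '('; pop; stack = (empty)
end: stack empty → VALID
Verdict: properly nested → yes

Answer: yes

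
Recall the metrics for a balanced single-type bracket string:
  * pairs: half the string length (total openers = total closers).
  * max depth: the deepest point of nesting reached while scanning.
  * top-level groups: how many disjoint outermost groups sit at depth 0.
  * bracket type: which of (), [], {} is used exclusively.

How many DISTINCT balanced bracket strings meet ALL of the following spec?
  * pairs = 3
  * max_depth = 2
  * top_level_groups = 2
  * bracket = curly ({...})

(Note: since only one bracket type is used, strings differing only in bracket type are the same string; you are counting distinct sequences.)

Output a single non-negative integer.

Spec: pairs=3 depth=2 groups=2
Count(depth <= 2) = 2
Count(depth <= 1) = 0
Count(depth == 2) = 2 - 0 = 2

Answer: 2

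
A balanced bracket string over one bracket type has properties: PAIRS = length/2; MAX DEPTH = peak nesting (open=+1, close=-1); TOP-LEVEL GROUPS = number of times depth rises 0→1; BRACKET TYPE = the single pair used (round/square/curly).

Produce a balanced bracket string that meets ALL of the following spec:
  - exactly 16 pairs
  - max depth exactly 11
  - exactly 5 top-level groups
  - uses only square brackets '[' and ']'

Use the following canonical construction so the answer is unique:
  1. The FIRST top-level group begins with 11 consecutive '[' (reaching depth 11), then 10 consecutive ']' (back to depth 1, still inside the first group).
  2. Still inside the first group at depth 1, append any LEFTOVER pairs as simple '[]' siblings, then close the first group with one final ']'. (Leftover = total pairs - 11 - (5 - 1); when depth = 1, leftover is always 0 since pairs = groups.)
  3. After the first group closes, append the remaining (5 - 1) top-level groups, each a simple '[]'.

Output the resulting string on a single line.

Spec: pairs=16 depth=11 groups=5
Leftover pairs = 16 - 11 - (5-1) = 1
First group: deep chain of depth 11 + 1 sibling pairs
Remaining 4 groups: simple '[]' each

Answer: [[[[[[[[[[[]]]]]]]]]][]][][][][]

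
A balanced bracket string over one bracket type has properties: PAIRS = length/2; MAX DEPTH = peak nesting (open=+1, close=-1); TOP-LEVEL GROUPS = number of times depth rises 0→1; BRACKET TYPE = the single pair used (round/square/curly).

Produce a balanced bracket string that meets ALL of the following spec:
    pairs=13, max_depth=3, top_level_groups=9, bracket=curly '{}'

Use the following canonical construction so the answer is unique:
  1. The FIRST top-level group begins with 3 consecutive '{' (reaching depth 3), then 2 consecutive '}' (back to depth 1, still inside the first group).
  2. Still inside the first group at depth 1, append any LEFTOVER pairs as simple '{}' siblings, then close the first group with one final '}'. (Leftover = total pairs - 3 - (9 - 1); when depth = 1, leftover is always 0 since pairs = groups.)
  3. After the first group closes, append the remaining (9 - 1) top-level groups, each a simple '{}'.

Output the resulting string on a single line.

Answer: {{{}}{}{}}{}{}{}{}{}{}{}{}

Derivation:
Spec: pairs=13 depth=3 groups=9
Leftover pairs = 13 - 3 - (9-1) = 2
First group: deep chain of depth 3 + 2 sibling pairs
Remaining 8 groups: simple '{}' each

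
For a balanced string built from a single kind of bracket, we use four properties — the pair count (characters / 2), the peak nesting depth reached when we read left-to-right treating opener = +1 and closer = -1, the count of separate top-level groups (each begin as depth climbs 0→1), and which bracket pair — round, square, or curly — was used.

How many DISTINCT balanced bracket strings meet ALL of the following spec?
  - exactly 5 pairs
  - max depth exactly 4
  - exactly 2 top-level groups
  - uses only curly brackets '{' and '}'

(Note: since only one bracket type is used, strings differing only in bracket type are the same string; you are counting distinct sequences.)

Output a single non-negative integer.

Answer: 2

Derivation:
Spec: pairs=5 depth=4 groups=2
Count(depth <= 4) = 14
Count(depth <= 3) = 12
Count(depth == 4) = 14 - 12 = 2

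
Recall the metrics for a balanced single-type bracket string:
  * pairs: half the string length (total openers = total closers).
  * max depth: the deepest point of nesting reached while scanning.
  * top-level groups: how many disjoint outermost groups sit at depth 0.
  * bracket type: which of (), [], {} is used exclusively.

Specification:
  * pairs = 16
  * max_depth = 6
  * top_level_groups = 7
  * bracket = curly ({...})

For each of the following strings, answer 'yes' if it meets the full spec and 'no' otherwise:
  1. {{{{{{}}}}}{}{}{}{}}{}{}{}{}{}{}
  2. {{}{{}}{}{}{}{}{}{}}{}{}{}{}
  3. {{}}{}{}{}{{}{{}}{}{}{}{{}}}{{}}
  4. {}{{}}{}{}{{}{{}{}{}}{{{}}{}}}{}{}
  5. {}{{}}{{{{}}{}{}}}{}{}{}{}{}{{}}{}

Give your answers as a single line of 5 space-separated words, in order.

String 1 '{{{{{{}}}}}{}{}{}{}}{}{}{}{}{}{}': depth seq [1 2 3 4 5 6 5 4 3 2 1 2 1 2 1 2 1 2 1 0 1 0 1 0 1 0 1 0 1 0 1 0]
  -> pairs=16 depth=6 groups=7 -> yes
String 2 '{{}{{}}{}{}{}{}{}{}}{}{}{}{}': depth seq [1 2 1 2 3 2 1 2 1 2 1 2 1 2 1 2 1 2 1 0 1 0 1 0 1 0 1 0]
  -> pairs=14 depth=3 groups=5 -> no
String 3 '{{}}{}{}{}{{}{{}}{}{}{}{{}}}{{}}': depth seq [1 2 1 0 1 0 1 0 1 0 1 2 1 2 3 2 1 2 1 2 1 2 1 2 3 2 1 0 1 2 1 0]
  -> pairs=16 depth=3 groups=6 -> no
String 4 '{}{{}}{}{}{{}{{}{}{}}{{{}}{}}}{}{}': depth seq [1 0 1 2 1 0 1 0 1 0 1 2 1 2 3 2 3 2 3 2 1 2 3 4 3 2 3 2 1 0 1 0 1 0]
  -> pairs=17 depth=4 groups=7 -> no
String 5 '{}{{}}{{{{}}{}{}}}{}{}{}{}{}{{}}{}': depth seq [1 0 1 2 1 0 1 2 3 4 3 2 3 2 3 2 1 0 1 0 1 0 1 0 1 0 1 0 1 2 1 0 1 0]
  -> pairs=17 depth=4 groups=10 -> no

Answer: yes no no no no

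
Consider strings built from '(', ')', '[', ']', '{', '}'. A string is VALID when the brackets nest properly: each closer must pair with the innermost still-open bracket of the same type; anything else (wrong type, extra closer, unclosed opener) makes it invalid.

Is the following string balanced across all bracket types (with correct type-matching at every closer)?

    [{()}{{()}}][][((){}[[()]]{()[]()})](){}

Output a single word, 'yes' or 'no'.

pos 0: push '['; stack = [
pos 1: push '{'; stack = [{
pos 2: push '('; stack = [{(
pos 3: ')' matches '('; pop; stack = [{
pos 4: '}' matches '{'; pop; stack = [
pos 5: push '{'; stack = [{
pos 6: push '{'; stack = [{{
pos 7: push '('; stack = [{{(
pos 8: ')' matches '('; pop; stack = [{{
pos 9: '}' matches '{'; pop; stack = [{
pos 10: '}' matches '{'; pop; stack = [
pos 11: ']' matches '['; pop; stack = (empty)
pos 12: push '['; stack = [
pos 13: ']' matches '['; pop; stack = (empty)
pos 14: push '['; stack = [
pos 15: push '('; stack = [(
pos 16: push '('; stack = [((
pos 17: ')' matches '('; pop; stack = [(
pos 18: push '{'; stack = [({
pos 19: '}' matches '{'; pop; stack = [(
pos 20: push '['; stack = [([
pos 21: push '['; stack = [([[
pos 22: push '('; stack = [([[(
pos 23: ')' matches '('; pop; stack = [([[
pos 24: ']' matches '['; pop; stack = [([
pos 25: ']' matches '['; pop; stack = [(
pos 26: push '{'; stack = [({
pos 27: push '('; stack = [({(
pos 28: ')' matches '('; pop; stack = [({
pos 29: push '['; stack = [({[
pos 30: ']' matches '['; pop; stack = [({
pos 31: push '('; stack = [({(
pos 32: ')' matches '('; pop; stack = [({
pos 33: '}' matches '{'; pop; stack = [(
pos 34: ')' matches '('; pop; stack = [
pos 35: ']' matches '['; pop; stack = (empty)
pos 36: push '('; stack = (
pos 37: ')' matches '('; pop; stack = (empty)
pos 38: push '{'; stack = {
pos 39: '}' matches '{'; pop; stack = (empty)
end: stack empty → VALID
Verdict: properly nested → yes

Answer: yes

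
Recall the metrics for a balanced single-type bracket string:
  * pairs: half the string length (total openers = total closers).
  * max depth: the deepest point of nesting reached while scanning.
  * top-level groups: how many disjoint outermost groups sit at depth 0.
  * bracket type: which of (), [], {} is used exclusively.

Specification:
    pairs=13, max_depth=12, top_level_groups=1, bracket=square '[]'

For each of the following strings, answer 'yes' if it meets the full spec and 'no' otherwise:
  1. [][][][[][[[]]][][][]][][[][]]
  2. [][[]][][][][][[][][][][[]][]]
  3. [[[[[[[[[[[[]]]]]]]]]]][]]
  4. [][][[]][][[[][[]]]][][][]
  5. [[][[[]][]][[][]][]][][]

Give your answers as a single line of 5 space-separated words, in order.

String 1 '[][][][[][[[]]][][][]][][[][]]': depth seq [1 0 1 0 1 0 1 2 1 2 3 4 3 2 1 2 1 2 1 2 1 0 1 0 1 2 1 2 1 0]
  -> pairs=15 depth=4 groups=6 -> no
String 2 '[][[]][][][][][[][][][][[]][]]': depth seq [1 0 1 2 1 0 1 0 1 0 1 0 1 0 1 2 1 2 1 2 1 2 1 2 3 2 1 2 1 0]
  -> pairs=15 depth=3 groups=7 -> no
String 3 '[[[[[[[[[[[[]]]]]]]]]]][]]': depth seq [1 2 3 4 5 6 7 8 9 10 11 12 11 10 9 8 7 6 5 4 3 2 1 2 1 0]
  -> pairs=13 depth=12 groups=1 -> yes
String 4 '[][][[]][][[[][[]]]][][][]': depth seq [1 0 1 0 1 2 1 0 1 0 1 2 3 2 3 4 3 2 1 0 1 0 1 0 1 0]
  -> pairs=13 depth=4 groups=8 -> no
String 5 '[[][[[]][]][[][]][]][][]': depth seq [1 2 1 2 3 4 3 2 3 2 1 2 3 2 3 2 1 2 1 0 1 0 1 0]
  -> pairs=12 depth=4 groups=3 -> no

Answer: no no yes no no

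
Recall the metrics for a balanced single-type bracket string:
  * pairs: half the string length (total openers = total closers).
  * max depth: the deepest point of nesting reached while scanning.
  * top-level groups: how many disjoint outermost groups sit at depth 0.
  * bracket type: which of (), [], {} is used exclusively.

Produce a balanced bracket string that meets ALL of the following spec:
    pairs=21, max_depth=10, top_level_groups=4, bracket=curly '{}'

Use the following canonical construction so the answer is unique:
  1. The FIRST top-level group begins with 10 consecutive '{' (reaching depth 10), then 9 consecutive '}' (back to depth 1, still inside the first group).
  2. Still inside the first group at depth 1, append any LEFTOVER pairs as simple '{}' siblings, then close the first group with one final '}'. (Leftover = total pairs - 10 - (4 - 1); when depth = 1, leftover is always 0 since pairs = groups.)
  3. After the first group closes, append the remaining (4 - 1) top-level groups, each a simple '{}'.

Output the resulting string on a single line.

Answer: {{{{{{{{{{}}}}}}}}}{}{}{}{}{}{}{}{}}{}{}{}

Derivation:
Spec: pairs=21 depth=10 groups=4
Leftover pairs = 21 - 10 - (4-1) = 8
First group: deep chain of depth 10 + 8 sibling pairs
Remaining 3 groups: simple '{}' each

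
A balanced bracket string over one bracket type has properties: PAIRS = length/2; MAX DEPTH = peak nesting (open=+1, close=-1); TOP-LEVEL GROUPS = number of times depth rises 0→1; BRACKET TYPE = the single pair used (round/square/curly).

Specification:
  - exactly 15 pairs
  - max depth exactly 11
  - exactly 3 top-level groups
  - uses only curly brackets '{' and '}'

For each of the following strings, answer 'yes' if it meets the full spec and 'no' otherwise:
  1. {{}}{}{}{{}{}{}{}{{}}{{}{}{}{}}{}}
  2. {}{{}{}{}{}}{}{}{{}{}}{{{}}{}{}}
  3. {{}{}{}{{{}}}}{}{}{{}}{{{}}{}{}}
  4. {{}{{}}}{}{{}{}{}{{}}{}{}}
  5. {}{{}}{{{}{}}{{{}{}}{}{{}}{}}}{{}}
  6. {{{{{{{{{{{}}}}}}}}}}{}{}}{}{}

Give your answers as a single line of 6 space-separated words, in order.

Answer: no no no no no yes

Derivation:
String 1 '{{}}{}{}{{}{}{}{}{{}}{{}{}{}{}}{}}': depth seq [1 2 1 0 1 0 1 0 1 2 1 2 1 2 1 2 1 2 3 2 1 2 3 2 3 2 3 2 3 2 1 2 1 0]
  -> pairs=17 depth=3 groups=4 -> no
String 2 '{}{{}{}{}{}}{}{}{{}{}}{{{}}{}{}}': depth seq [1 0 1 2 1 2 1 2 1 2 1 0 1 0 1 0 1 2 1 2 1 0 1 2 3 2 1 2 1 2 1 0]
  -> pairs=16 depth=3 groups=6 -> no
String 3 '{{}{}{}{{{}}}}{}{}{{}}{{{}}{}{}}': depth seq [1 2 1 2 1 2 1 2 3 4 3 2 1 0 1 0 1 0 1 2 1 0 1 2 3 2 1 2 1 2 1 0]
  -> pairs=16 depth=4 groups=5 -> no
String 4 '{{}{{}}}{}{{}{}{}{{}}{}{}}': depth seq [1 2 1 2 3 2 1 0 1 0 1 2 1 2 1 2 1 2 3 2 1 2 1 2 1 0]
  -> pairs=13 depth=3 groups=3 -> no
String 5 '{}{{}}{{{}{}}{{{}{}}{}{{}}{}}}{{}}': depth seq [1 0 1 2 1 0 1 2 3 2 3 2 1 2 3 4 3 4 3 2 3 2 3 4 3 2 3 2 1 0 1 2 1 0]
  -> pairs=17 depth=4 groups=4 -> no
String 6 '{{{{{{{{{{{}}}}}}}}}}{}{}}{}{}': depth seq [1 2 3 4 5 6 7 8 9 10 11 10 9 8 7 6 5 4 3 2 1 2 1 2 1 0 1 0 1 0]
  -> pairs=15 depth=11 groups=3 -> yes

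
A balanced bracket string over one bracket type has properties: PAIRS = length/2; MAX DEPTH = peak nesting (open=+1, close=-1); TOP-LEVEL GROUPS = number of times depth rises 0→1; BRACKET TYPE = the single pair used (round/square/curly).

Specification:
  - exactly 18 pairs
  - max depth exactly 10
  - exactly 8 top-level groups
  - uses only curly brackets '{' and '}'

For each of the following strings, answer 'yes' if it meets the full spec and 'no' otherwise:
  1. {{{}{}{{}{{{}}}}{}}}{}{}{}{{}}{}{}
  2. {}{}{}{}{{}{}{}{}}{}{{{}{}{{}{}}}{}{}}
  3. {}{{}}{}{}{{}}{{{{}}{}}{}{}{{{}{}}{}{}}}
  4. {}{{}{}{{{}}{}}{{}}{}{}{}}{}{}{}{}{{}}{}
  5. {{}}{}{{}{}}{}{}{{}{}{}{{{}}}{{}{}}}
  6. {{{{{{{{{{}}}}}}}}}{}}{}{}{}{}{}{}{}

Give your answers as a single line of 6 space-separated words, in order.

String 1 '{{{}{}{{}{{{}}}}{}}}{}{}{}{{}}{}{}': depth seq [1 2 3 2 3 2 3 4 3 4 5 6 5 4 3 2 3 2 1 0 1 0 1 0 1 0 1 2 1 0 1 0 1 0]
  -> pairs=17 depth=6 groups=7 -> no
String 2 '{}{}{}{}{{}{}{}{}}{}{{{}{}{{}{}}}{}{}}': depth seq [1 0 1 0 1 0 1 0 1 2 1 2 1 2 1 2 1 0 1 0 1 2 3 2 3 2 3 4 3 4 3 2 1 2 1 2 1 0]
  -> pairs=19 depth=4 groups=7 -> no
String 3 '{}{{}}{}{}{{}}{{{{}}{}}{}{}{{{}{}}{}{}}}': depth seq [1 0 1 2 1 0 1 0 1 0 1 2 1 0 1 2 3 4 3 2 3 2 1 2 1 2 1 2 3 4 3 4 3 2 3 2 3 2 1 0]
  -> pairs=20 depth=4 groups=6 -> no
String 4 '{}{{}{}{{{}}{}}{{}}{}{}{}}{}{}{}{}{{}}{}': depth seq [1 0 1 2 1 2 1 2 3 4 3 2 3 2 1 2 3 2 1 2 1 2 1 2 1 0 1 0 1 0 1 0 1 0 1 2 1 0 1 0]
  -> pairs=20 depth=4 groups=8 -> no
String 5 '{{}}{}{{}{}}{}{}{{}{}{}{{{}}}{{}{}}}': depth seq [1 2 1 0 1 0 1 2 1 2 1 0 1 0 1 0 1 2 1 2 1 2 1 2 3 4 3 2 1 2 3 2 3 2 1 0]
  -> pairs=18 depth=4 groups=6 -> no
String 6 '{{{{{{{{{{}}}}}}}}}{}}{}{}{}{}{}{}{}': depth seq [1 2 3 4 5 6 7 8 9 10 9 8 7 6 5 4 3 2 1 2 1 0 1 0 1 0 1 0 1 0 1 0 1 0 1 0]
  -> pairs=18 depth=10 groups=8 -> yes

Answer: no no no no no yes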